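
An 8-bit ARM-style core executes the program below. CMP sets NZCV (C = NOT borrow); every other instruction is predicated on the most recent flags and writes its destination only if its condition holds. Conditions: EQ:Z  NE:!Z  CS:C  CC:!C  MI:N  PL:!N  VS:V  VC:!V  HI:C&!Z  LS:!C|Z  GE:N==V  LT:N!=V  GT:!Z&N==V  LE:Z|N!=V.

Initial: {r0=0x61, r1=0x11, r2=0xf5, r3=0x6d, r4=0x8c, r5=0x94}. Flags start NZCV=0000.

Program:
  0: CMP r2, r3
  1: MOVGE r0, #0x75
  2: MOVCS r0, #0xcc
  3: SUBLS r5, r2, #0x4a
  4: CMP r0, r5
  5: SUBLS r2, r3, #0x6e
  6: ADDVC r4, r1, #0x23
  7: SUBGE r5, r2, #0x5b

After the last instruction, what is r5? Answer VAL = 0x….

0: ✓ CMP  NZCV=1010
1: · MOVGE
2: ✓ MOVCS  r0←0xcc
3: · SUBLS
4: ✓ CMP  NZCV=0010
5: · SUBLS
6: ✓ ADDVC  r4←0x34
7: ✓ SUBGE  r5←0x9a

VAL = 0x9a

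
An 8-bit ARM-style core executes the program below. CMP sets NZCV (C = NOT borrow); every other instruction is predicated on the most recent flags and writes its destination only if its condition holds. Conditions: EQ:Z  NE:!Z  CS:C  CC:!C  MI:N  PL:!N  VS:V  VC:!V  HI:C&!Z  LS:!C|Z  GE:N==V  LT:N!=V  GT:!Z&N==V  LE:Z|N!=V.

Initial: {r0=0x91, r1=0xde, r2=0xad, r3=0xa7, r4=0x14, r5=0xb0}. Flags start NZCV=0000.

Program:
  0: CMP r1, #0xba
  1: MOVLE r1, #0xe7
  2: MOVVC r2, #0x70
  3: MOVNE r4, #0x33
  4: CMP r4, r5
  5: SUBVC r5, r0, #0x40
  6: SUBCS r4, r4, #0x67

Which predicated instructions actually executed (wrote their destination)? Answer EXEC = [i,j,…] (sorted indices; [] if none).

[0] flags=0010 → (cmp)
[1] flags=0010 LE?F → skip
[2] flags=0010 VC?T → r2=0x70
[3] flags=0010 NE?T → r4=0x33
[4] flags=1001 → (cmp)
[5] flags=1001 VC?F → skip
[6] flags=1001 CS?F → skip

EXEC = [2,3]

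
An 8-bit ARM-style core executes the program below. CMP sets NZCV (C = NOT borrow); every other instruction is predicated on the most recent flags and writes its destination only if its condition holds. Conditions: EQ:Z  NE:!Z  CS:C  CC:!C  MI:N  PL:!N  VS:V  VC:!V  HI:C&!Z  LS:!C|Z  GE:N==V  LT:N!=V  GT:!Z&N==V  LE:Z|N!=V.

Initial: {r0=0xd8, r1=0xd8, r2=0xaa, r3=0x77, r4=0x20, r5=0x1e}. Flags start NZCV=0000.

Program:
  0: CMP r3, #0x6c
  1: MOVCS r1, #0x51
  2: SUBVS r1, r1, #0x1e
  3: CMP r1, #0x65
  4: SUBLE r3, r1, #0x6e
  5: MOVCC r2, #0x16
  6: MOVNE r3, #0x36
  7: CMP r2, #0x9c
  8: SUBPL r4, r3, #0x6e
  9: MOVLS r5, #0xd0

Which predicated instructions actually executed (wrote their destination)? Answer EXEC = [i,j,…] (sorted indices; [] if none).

EXEC = [1,4,5,6,8,9]

0: ✓ CMP  NZCV=0010
1: ✓ MOVCS  r1←0x51
2: · SUBVS
3: ✓ CMP  NZCV=1000
4: ✓ SUBLE  r3←0xe3
5: ✓ MOVCC  r2←0x16
6: ✓ MOVNE  r3←0x36
7: ✓ CMP  NZCV=0000
8: ✓ SUBPL  r4←0xc8
9: ✓ MOVLS  r5←0xd0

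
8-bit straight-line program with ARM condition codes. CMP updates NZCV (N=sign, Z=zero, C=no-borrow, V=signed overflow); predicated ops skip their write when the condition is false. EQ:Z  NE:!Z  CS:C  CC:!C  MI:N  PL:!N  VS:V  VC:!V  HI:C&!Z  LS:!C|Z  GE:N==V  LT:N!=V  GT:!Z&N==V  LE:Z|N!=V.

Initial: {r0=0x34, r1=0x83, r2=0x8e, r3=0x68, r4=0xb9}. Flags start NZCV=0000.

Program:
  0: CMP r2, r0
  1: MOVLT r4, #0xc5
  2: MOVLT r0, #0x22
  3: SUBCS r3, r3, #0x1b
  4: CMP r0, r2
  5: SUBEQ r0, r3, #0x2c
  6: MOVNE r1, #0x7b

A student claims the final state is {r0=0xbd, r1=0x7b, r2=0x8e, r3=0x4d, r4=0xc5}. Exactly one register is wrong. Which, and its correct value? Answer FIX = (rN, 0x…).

[0] flags=0011 → (cmp)
[1] flags=0011 LT?T → r4=0xc5
[2] flags=0011 LT?T → r0=0x22
[3] flags=0011 CS?T → r3=0x4d
[4] flags=1001 → (cmp)
[5] flags=1001 EQ?F → skip
[6] flags=1001 NE?T → r1=0x7b

FIX = (r0, 0x22)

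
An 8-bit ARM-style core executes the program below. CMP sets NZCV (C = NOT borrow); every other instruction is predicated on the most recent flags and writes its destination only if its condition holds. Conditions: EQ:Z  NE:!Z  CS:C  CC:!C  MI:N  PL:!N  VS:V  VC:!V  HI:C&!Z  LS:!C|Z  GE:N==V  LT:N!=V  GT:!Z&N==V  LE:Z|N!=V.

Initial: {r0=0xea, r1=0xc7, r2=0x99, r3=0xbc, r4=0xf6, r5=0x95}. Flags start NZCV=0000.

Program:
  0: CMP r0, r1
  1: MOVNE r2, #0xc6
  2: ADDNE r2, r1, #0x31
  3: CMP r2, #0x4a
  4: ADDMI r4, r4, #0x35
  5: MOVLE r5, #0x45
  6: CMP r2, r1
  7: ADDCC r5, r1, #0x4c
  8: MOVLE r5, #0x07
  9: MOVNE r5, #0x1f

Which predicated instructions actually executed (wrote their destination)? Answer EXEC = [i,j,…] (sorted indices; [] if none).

[0] flags=0010 → (cmp)
[1] flags=0010 NE?T → r2=0xc6
[2] flags=0010 NE?T → r2=0xf8
[3] flags=1010 → (cmp)
[4] flags=1010 MI?T → r4=0x2b
[5] flags=1010 LE?T → r5=0x45
[6] flags=0010 → (cmp)
[7] flags=0010 CC?F → skip
[8] flags=0010 LE?F → skip
[9] flags=0010 NE?T → r5=0x1f

EXEC = [1,2,4,5,9]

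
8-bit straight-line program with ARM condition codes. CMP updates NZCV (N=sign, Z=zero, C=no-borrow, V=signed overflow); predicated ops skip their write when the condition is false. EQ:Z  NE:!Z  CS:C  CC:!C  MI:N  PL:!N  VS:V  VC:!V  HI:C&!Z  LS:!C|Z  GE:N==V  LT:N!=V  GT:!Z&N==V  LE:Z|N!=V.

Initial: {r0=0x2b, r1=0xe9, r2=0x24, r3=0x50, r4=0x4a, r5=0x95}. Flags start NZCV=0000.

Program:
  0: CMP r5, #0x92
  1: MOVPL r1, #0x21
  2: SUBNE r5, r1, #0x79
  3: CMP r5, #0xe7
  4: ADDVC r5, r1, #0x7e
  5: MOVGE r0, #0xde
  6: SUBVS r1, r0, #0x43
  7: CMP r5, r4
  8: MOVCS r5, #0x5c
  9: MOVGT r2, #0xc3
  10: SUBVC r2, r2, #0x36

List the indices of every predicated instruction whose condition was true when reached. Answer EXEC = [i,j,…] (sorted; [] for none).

EXEC = [1,2,4,8]

0: ✓ CMP  NZCV=0010
1: ✓ MOVPL  r1←0x21
2: ✓ SUBNE  r5←0xa8
3: ✓ CMP  NZCV=1000
4: ✓ ADDVC  r5←0x9f
5: · MOVGE
6: · SUBVS
7: ✓ CMP  NZCV=0011
8: ✓ MOVCS  r5←0x5c
9: · MOVGT
10: · SUBVC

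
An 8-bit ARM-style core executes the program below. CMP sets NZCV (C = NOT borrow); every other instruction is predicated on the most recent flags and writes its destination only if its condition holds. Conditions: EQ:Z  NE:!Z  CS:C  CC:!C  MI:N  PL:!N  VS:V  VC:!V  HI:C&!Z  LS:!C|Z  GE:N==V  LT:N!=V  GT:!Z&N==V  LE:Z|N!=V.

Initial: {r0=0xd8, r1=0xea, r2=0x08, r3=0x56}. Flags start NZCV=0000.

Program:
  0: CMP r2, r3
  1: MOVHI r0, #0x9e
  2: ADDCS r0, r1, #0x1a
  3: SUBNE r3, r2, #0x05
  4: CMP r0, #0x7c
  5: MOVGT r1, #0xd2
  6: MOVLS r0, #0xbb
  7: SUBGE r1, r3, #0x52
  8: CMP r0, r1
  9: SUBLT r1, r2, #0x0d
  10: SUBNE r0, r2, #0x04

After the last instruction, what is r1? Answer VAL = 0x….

VAL = 0xfb

0: ✓ CMP  NZCV=1000
1: · MOVHI
2: · ADDCS
3: ✓ SUBNE  r3←0x03
4: ✓ CMP  NZCV=0011
5: · MOVGT
6: · MOVLS
7: · SUBGE
8: ✓ CMP  NZCV=1000
9: ✓ SUBLT  r1←0xfb
10: ✓ SUBNE  r0←0x04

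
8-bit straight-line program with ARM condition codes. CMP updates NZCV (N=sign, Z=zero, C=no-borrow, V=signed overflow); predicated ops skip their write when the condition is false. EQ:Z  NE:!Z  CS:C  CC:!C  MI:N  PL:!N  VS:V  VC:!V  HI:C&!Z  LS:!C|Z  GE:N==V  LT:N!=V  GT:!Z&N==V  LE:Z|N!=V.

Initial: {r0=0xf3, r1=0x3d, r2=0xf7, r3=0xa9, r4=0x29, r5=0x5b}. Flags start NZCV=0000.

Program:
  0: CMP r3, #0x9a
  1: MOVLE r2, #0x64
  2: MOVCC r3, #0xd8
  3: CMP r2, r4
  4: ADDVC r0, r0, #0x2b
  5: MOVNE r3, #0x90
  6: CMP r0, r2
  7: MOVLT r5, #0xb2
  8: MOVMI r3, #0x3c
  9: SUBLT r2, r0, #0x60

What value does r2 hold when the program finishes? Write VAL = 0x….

[0] flags=0010 → (cmp)
[1] flags=0010 LE?F → skip
[2] flags=0010 CC?F → skip
[3] flags=1010 → (cmp)
[4] flags=1010 VC?T → r0=0x1e
[5] flags=1010 NE?T → r3=0x90
[6] flags=0000 → (cmp)
[7] flags=0000 LT?F → skip
[8] flags=0000 MI?F → skip
[9] flags=0000 LT?F → skip

VAL = 0xf7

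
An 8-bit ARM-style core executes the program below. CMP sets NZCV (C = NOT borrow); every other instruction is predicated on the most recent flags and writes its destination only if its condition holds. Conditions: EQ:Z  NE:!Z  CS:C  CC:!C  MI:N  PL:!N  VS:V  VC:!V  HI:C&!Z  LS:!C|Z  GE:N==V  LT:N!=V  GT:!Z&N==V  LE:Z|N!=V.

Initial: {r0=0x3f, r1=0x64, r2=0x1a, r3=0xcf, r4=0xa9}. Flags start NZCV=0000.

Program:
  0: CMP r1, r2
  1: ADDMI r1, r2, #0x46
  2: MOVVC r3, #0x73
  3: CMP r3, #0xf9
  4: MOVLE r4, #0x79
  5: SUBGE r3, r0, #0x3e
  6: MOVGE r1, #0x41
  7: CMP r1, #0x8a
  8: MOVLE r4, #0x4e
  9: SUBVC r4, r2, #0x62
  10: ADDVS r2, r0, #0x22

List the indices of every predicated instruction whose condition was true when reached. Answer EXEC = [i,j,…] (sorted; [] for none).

EXEC = [2,5,6,10]

0: ✓ CMP  NZCV=0010
1: · ADDMI
2: ✓ MOVVC  r3←0x73
3: ✓ CMP  NZCV=0000
4: · MOVLE
5: ✓ SUBGE  r3←0x01
6: ✓ MOVGE  r1←0x41
7: ✓ CMP  NZCV=1001
8: · MOVLE
9: · SUBVC
10: ✓ ADDVS  r2←0x61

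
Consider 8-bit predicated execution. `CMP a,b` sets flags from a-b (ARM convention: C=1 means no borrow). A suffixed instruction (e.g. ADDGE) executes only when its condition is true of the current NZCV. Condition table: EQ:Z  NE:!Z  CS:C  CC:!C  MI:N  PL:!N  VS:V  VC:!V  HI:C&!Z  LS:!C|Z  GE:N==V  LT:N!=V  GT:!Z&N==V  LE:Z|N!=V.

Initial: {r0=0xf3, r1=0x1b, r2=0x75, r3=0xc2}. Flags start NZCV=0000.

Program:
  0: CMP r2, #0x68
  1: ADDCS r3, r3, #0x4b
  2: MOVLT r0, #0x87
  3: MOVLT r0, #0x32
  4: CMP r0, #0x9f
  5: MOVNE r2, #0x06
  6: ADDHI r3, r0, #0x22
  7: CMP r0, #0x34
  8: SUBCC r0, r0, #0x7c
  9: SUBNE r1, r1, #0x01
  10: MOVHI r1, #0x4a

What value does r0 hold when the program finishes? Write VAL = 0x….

[0] flags=0010 → (cmp)
[1] flags=0010 CS?T → r3=0x0d
[2] flags=0010 LT?F → skip
[3] flags=0010 LT?F → skip
[4] flags=0010 → (cmp)
[5] flags=0010 NE?T → r2=0x06
[6] flags=0010 HI?T → r3=0x15
[7] flags=1010 → (cmp)
[8] flags=1010 CC?F → skip
[9] flags=1010 NE?T → r1=0x1a
[10] flags=1010 HI?T → r1=0x4a

VAL = 0xf3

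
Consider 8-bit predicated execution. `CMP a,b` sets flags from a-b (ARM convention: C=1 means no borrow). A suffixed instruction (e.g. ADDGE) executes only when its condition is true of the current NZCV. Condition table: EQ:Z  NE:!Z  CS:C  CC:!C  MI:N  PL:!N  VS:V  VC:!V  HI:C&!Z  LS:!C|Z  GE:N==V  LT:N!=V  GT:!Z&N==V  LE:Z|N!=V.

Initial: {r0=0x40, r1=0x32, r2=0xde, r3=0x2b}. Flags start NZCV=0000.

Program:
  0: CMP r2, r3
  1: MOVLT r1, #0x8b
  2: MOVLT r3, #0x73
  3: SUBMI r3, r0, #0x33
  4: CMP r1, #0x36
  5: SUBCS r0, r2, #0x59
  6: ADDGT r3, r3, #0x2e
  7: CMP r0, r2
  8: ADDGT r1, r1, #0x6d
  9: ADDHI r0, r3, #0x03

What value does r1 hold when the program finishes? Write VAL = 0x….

VAL = 0x8b

0: ✓ CMP  NZCV=1010
1: ✓ MOVLT  r1←0x8b
2: ✓ MOVLT  r3←0x73
3: ✓ SUBMI  r3←0x0d
4: ✓ CMP  NZCV=0011
5: ✓ SUBCS  r0←0x85
6: · ADDGT
7: ✓ CMP  NZCV=1000
8: · ADDGT
9: · ADDHI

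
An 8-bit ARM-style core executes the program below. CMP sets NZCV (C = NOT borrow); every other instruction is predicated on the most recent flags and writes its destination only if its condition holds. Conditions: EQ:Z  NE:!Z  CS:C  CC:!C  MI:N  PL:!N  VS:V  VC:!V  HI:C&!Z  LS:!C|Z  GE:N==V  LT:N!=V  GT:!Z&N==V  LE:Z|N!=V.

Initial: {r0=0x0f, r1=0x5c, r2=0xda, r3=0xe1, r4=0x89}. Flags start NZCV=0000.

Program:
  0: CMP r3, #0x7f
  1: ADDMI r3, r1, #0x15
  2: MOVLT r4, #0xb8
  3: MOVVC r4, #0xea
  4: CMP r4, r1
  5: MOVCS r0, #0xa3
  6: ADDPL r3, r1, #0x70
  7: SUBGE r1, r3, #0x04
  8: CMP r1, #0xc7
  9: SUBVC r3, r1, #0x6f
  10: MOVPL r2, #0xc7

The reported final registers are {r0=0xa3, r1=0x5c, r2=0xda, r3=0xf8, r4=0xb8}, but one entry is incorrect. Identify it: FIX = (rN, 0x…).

FIX = (r3, 0xcc)

0: ✓ CMP  NZCV=0011
1: · ADDMI
2: ✓ MOVLT  r4←0xb8
3: · MOVVC
4: ✓ CMP  NZCV=0011
5: ✓ MOVCS  r0←0xa3
6: ✓ ADDPL  r3←0xcc
7: · SUBGE
8: ✓ CMP  NZCV=1001
9: · SUBVC
10: · MOVPL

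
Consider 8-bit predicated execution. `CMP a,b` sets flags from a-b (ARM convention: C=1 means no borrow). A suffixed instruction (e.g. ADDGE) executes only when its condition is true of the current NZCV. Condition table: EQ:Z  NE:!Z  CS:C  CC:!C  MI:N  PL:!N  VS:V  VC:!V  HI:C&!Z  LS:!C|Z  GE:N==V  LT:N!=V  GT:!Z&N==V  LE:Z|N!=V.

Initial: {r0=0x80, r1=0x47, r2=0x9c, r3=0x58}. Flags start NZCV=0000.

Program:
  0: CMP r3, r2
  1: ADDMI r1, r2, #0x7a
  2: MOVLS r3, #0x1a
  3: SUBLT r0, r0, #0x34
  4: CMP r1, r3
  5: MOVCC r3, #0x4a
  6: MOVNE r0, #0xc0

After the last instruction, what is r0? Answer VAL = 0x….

[0] flags=1001 → (cmp)
[1] flags=1001 MI?T → r1=0x16
[2] flags=1001 LS?T → r3=0x1a
[3] flags=1001 LT?F → skip
[4] flags=1000 → (cmp)
[5] flags=1000 CC?T → r3=0x4a
[6] flags=1000 NE?T → r0=0xc0

VAL = 0xc0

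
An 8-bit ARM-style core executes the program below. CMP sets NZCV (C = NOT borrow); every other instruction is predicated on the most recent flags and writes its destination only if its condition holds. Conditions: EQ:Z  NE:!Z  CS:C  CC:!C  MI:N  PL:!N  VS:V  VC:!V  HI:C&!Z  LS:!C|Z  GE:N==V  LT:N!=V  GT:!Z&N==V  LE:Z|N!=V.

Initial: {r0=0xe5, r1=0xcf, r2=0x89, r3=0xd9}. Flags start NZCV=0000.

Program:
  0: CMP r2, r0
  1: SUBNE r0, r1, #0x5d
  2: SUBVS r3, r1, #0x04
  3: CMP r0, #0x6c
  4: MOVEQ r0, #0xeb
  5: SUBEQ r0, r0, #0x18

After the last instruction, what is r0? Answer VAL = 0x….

VAL = 0x72

[0] flags=1000 → (cmp)
[1] flags=1000 NE?T → r0=0x72
[2] flags=1000 VS?F → skip
[3] flags=0010 → (cmp)
[4] flags=0010 EQ?F → skip
[5] flags=0010 EQ?F → skip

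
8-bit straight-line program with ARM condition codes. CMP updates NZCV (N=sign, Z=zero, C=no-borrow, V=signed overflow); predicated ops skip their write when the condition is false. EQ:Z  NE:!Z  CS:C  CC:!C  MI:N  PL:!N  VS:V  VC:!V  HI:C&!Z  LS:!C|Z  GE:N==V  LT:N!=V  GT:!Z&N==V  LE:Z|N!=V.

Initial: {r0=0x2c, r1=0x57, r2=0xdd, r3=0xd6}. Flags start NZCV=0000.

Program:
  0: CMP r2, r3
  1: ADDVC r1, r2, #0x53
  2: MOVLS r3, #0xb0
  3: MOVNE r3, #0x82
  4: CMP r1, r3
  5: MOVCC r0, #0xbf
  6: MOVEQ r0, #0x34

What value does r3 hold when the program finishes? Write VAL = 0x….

[0] flags=0010 → (cmp)
[1] flags=0010 VC?T → r1=0x30
[2] flags=0010 LS?F → skip
[3] flags=0010 NE?T → r3=0x82
[4] flags=1001 → (cmp)
[5] flags=1001 CC?T → r0=0xbf
[6] flags=1001 EQ?F → skip

VAL = 0x82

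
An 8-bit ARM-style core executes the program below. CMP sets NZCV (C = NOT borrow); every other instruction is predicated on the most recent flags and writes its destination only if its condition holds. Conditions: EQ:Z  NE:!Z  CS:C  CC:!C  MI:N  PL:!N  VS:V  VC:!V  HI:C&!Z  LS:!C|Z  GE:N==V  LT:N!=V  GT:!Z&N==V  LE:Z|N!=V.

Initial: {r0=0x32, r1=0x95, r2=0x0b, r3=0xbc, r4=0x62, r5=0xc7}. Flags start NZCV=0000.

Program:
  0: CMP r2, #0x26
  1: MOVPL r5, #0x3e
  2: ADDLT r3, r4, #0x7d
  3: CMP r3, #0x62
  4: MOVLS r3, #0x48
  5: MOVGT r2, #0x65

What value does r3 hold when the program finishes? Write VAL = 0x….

0: ✓ CMP  NZCV=1000
1: · MOVPL
2: ✓ ADDLT  r3←0xdf
3: ✓ CMP  NZCV=0011
4: · MOVLS
5: · MOVGT

VAL = 0xdf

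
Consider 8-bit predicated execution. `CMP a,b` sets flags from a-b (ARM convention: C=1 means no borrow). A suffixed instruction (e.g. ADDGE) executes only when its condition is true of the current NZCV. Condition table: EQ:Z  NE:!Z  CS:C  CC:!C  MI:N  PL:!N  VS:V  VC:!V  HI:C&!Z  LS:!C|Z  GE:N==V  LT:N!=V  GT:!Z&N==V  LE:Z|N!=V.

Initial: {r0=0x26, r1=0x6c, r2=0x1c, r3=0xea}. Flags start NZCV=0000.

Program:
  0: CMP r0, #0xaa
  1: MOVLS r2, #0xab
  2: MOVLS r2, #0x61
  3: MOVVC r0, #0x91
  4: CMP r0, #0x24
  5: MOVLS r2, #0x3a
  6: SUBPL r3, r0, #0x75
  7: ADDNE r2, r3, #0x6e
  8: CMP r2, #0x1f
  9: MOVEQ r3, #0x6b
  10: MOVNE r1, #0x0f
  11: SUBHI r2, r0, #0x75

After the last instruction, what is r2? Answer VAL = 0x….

0: ✓ CMP  NZCV=0000
1: ✓ MOVLS  r2←0xab
2: ✓ MOVLS  r2←0x61
3: ✓ MOVVC  r0←0x91
4: ✓ CMP  NZCV=0011
5: · MOVLS
6: ✓ SUBPL  r3←0x1c
7: ✓ ADDNE  r2←0x8a
8: ✓ CMP  NZCV=0011
9: · MOVEQ
10: ✓ MOVNE  r1←0x0f
11: ✓ SUBHI  r2←0x1c

VAL = 0x1c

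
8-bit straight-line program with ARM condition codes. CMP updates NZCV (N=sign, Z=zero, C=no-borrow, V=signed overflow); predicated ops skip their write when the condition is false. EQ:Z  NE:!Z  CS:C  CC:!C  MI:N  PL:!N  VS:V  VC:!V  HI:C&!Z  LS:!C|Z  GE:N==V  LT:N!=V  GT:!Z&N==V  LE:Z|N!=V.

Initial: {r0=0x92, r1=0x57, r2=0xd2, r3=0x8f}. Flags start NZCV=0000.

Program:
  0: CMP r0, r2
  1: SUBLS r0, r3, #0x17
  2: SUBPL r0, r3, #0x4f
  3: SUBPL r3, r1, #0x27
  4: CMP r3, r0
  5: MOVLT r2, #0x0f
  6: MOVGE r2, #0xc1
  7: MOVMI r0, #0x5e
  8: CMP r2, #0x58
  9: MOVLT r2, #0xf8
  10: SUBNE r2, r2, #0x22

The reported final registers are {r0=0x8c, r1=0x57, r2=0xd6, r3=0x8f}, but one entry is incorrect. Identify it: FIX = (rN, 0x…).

FIX = (r0, 0x78)

[0] flags=1000 → (cmp)
[1] flags=1000 LS?T → r0=0x78
[2] flags=1000 PL?F → skip
[3] flags=1000 PL?F → skip
[4] flags=0011 → (cmp)
[5] flags=0011 LT?T → r2=0x0f
[6] flags=0011 GE?F → skip
[7] flags=0011 MI?F → skip
[8] flags=1000 → (cmp)
[9] flags=1000 LT?T → r2=0xf8
[10] flags=1000 NE?T → r2=0xd6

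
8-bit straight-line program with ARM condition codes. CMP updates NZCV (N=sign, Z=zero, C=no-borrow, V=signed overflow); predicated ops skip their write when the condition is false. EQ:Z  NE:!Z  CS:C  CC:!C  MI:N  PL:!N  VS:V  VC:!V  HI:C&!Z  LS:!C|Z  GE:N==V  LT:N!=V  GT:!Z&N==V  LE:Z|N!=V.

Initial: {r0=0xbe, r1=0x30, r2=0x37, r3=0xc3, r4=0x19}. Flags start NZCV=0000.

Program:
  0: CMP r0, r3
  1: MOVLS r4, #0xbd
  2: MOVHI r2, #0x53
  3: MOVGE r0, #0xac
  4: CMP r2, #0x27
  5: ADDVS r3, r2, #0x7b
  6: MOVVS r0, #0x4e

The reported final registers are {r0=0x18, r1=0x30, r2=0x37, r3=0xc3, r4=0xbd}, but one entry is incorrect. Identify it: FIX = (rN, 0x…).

0: ✓ CMP  NZCV=1000
1: ✓ MOVLS  r4←0xbd
2: · MOVHI
3: · MOVGE
4: ✓ CMP  NZCV=0010
5: · ADDVS
6: · MOVVS

FIX = (r0, 0xbe)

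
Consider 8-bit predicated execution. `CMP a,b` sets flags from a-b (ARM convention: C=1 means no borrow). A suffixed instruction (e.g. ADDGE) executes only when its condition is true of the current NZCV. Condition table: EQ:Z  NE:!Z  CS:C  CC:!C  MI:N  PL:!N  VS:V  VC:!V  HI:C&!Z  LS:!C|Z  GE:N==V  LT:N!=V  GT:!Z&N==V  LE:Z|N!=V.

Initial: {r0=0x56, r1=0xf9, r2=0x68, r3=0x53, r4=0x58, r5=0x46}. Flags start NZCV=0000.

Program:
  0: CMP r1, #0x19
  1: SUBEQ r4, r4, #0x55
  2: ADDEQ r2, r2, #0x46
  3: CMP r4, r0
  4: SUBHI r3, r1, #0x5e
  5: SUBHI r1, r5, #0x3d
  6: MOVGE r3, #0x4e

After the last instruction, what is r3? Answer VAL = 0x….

[0] flags=1010 → (cmp)
[1] flags=1010 EQ?F → skip
[2] flags=1010 EQ?F → skip
[3] flags=0010 → (cmp)
[4] flags=0010 HI?T → r3=0x9b
[5] flags=0010 HI?T → r1=0x09
[6] flags=0010 GE?T → r3=0x4e

VAL = 0x4e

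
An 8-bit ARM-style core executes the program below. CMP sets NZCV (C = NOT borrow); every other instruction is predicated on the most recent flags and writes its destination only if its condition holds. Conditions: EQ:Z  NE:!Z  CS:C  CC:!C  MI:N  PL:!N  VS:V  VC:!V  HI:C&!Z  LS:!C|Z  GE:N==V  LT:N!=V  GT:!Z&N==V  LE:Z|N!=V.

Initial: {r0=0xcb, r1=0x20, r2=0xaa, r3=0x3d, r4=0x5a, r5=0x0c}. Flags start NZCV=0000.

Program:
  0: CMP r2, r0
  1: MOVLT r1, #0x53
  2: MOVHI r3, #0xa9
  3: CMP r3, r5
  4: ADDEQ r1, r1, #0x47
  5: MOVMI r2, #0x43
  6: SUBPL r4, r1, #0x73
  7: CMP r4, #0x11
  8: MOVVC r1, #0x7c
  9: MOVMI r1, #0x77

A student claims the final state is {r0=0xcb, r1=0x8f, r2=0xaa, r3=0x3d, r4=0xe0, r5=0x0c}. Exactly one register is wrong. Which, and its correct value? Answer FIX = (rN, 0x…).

0: ✓ CMP  NZCV=1000
1: ✓ MOVLT  r1←0x53
2: · MOVHI
3: ✓ CMP  NZCV=0010
4: · ADDEQ
5: · MOVMI
6: ✓ SUBPL  r4←0xe0
7: ✓ CMP  NZCV=1010
8: ✓ MOVVC  r1←0x7c
9: ✓ MOVMI  r1←0x77

FIX = (r1, 0x77)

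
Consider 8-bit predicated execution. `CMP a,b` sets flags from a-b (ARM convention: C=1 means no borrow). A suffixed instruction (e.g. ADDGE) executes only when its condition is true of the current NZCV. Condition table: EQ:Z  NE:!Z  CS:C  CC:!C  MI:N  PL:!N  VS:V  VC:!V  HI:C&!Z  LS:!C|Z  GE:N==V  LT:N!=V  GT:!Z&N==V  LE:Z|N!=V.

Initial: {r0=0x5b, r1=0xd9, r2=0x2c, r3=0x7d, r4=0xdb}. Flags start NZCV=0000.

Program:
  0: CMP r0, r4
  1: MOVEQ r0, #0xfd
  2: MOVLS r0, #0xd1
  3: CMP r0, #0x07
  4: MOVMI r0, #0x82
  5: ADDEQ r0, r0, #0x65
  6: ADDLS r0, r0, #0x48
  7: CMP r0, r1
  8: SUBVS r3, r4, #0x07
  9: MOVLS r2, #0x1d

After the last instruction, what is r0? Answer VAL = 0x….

VAL = 0x82

[0] flags=1001 → (cmp)
[1] flags=1001 EQ?F → skip
[2] flags=1001 LS?T → r0=0xd1
[3] flags=1010 → (cmp)
[4] flags=1010 MI?T → r0=0x82
[5] flags=1010 EQ?F → skip
[6] flags=1010 LS?F → skip
[7] flags=1000 → (cmp)
[8] flags=1000 VS?F → skip
[9] flags=1000 LS?T → r2=0x1d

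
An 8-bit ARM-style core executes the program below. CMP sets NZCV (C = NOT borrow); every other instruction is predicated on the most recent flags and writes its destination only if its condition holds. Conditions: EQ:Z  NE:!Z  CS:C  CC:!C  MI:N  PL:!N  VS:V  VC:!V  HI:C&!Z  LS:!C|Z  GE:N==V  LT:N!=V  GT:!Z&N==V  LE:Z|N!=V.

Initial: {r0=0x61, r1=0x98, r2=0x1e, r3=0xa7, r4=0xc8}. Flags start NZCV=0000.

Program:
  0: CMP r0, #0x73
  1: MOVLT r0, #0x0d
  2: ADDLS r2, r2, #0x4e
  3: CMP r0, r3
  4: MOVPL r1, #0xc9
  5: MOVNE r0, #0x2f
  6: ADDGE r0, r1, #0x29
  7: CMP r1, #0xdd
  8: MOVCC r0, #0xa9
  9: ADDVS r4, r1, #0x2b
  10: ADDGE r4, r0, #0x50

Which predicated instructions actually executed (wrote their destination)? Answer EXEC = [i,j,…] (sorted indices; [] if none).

0: ✓ CMP  NZCV=1000
1: ✓ MOVLT  r0←0x0d
2: ✓ ADDLS  r2←0x6c
3: ✓ CMP  NZCV=0000
4: ✓ MOVPL  r1←0xc9
5: ✓ MOVNE  r0←0x2f
6: ✓ ADDGE  r0←0xf2
7: ✓ CMP  NZCV=1000
8: ✓ MOVCC  r0←0xa9
9: · ADDVS
10: · ADDGE

EXEC = [1,2,4,5,6,8]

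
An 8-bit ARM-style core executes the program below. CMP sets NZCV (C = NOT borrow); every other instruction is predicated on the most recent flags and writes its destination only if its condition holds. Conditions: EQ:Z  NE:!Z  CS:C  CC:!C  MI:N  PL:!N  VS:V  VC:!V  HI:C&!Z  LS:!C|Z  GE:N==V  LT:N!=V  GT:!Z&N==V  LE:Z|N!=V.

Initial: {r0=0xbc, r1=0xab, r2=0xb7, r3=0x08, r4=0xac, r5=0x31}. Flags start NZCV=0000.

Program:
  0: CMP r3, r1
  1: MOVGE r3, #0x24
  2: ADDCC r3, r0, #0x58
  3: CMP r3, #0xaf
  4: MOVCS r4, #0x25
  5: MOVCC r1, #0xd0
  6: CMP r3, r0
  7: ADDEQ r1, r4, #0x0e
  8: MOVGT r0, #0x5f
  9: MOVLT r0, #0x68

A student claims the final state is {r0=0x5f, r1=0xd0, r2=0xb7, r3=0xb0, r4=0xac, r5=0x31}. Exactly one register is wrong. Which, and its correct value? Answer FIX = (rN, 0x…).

FIX = (r3, 0x14)

[0] flags=0000 → (cmp)
[1] flags=0000 GE?T → r3=0x24
[2] flags=0000 CC?T → r3=0x14
[3] flags=0000 → (cmp)
[4] flags=0000 CS?F → skip
[5] flags=0000 CC?T → r1=0xd0
[6] flags=0000 → (cmp)
[7] flags=0000 EQ?F → skip
[8] flags=0000 GT?T → r0=0x5f
[9] flags=0000 LT?F → skip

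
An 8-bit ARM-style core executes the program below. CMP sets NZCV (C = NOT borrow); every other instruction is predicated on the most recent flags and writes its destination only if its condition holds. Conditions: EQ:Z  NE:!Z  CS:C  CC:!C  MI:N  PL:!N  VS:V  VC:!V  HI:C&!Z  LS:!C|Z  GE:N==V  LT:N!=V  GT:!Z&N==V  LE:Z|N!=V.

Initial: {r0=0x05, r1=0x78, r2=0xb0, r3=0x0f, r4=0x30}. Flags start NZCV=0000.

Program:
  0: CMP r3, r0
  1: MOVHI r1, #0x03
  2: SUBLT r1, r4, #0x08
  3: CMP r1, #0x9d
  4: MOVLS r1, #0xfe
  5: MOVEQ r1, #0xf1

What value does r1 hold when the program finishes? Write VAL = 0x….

[0] flags=0010 → (cmp)
[1] flags=0010 HI?T → r1=0x03
[2] flags=0010 LT?F → skip
[3] flags=0000 → (cmp)
[4] flags=0000 LS?T → r1=0xfe
[5] flags=0000 EQ?F → skip

VAL = 0xfe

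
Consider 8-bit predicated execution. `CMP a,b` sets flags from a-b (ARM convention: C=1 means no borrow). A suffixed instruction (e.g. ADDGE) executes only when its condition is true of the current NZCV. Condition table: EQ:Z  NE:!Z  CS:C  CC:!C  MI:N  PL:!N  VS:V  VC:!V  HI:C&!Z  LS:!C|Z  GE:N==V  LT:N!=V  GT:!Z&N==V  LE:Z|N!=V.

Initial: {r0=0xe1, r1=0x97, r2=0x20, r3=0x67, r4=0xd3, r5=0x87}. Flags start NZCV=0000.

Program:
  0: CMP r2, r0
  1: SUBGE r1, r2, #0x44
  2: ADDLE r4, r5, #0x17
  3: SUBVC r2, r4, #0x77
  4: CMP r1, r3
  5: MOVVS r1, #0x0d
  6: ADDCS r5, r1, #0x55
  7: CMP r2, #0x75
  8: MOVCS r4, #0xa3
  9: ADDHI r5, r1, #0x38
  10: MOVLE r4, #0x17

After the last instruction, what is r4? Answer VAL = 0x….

0: ✓ CMP  NZCV=0000
1: ✓ SUBGE  r1←0xdc
2: · ADDLE
3: ✓ SUBVC  r2←0x5c
4: ✓ CMP  NZCV=0011
5: ✓ MOVVS  r1←0x0d
6: ✓ ADDCS  r5←0x62
7: ✓ CMP  NZCV=1000
8: · MOVCS
9: · ADDHI
10: ✓ MOVLE  r4←0x17

VAL = 0x17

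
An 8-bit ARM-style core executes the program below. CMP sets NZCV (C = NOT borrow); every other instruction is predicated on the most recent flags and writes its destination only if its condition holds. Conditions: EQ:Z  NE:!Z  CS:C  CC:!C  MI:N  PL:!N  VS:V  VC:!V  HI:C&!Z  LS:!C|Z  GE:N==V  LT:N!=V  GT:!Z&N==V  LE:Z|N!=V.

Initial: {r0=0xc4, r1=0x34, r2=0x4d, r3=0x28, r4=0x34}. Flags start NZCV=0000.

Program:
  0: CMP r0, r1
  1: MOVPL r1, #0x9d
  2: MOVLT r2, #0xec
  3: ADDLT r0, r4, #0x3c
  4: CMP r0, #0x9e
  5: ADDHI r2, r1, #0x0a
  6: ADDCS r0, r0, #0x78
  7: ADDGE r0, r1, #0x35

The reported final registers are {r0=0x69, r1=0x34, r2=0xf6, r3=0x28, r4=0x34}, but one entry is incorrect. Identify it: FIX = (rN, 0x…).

FIX = (r2, 0xec)

0: ✓ CMP  NZCV=1010
1: · MOVPL
2: ✓ MOVLT  r2←0xec
3: ✓ ADDLT  r0←0x70
4: ✓ CMP  NZCV=1001
5: · ADDHI
6: · ADDCS
7: ✓ ADDGE  r0←0x69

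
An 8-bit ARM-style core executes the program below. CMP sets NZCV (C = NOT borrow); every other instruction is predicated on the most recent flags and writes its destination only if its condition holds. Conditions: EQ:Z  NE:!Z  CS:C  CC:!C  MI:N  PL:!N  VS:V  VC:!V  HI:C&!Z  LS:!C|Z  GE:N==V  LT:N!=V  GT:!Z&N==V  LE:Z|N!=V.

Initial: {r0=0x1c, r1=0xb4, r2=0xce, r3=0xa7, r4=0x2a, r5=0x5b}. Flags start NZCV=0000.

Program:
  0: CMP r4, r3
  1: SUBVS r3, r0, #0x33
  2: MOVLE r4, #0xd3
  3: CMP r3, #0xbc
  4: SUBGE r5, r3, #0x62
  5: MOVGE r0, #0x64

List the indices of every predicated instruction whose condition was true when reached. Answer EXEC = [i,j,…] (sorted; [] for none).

EXEC = [1,4,5]

[0] flags=1001 → (cmp)
[1] flags=1001 VS?T → r3=0xe9
[2] flags=1001 LE?F → skip
[3] flags=0010 → (cmp)
[4] flags=0010 GE?T → r5=0x87
[5] flags=0010 GE?T → r0=0x64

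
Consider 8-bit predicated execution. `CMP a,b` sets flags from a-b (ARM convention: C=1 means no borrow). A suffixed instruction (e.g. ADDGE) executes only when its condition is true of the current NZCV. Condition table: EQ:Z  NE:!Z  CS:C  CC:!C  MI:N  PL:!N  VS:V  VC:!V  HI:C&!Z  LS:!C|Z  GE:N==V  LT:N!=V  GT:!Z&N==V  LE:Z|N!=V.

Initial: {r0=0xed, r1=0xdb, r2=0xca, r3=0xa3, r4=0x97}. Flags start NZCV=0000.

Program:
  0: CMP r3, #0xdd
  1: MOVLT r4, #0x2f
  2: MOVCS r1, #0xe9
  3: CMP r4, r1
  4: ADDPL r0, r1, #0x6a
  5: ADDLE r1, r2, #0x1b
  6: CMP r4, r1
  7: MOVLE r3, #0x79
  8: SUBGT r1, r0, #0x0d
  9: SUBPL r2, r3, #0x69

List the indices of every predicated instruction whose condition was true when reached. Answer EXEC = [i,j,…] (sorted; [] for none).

0: ✓ CMP  NZCV=1000
1: ✓ MOVLT  r4←0x2f
2: · MOVCS
3: ✓ CMP  NZCV=0000
4: ✓ ADDPL  r0←0x45
5: · ADDLE
6: ✓ CMP  NZCV=0000
7: · MOVLE
8: ✓ SUBGT  r1←0x38
9: ✓ SUBPL  r2←0x3a

EXEC = [1,4,8,9]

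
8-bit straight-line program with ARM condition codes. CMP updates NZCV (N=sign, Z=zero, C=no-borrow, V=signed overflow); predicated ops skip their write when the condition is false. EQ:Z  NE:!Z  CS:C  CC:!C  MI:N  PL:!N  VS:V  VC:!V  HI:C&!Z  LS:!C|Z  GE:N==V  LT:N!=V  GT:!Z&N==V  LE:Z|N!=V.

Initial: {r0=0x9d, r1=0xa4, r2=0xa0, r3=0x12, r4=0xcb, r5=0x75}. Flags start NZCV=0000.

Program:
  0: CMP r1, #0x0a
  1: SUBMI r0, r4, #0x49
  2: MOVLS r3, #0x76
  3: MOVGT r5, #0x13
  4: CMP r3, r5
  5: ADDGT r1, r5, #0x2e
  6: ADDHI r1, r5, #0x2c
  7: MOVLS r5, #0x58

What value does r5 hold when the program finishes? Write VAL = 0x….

0: ✓ CMP  NZCV=1010
1: ✓ SUBMI  r0←0x82
2: · MOVLS
3: · MOVGT
4: ✓ CMP  NZCV=1000
5: · ADDGT
6: · ADDHI
7: ✓ MOVLS  r5←0x58

VAL = 0x58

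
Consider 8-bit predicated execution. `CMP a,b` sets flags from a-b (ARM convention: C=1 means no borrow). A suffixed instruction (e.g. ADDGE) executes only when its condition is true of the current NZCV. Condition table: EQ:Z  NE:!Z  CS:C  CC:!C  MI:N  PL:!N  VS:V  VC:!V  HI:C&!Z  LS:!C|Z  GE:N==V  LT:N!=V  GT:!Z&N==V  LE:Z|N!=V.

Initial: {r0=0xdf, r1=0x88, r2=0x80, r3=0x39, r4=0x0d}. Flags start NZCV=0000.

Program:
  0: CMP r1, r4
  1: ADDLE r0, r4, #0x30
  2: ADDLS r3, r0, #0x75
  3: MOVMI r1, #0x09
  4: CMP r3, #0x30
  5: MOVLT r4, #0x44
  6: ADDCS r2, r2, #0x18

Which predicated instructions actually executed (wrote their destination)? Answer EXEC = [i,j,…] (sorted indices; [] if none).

EXEC = [1,6]

[0] flags=0011 → (cmp)
[1] flags=0011 LE?T → r0=0x3d
[2] flags=0011 LS?F → skip
[3] flags=0011 MI?F → skip
[4] flags=0010 → (cmp)
[5] flags=0010 LT?F → skip
[6] flags=0010 CS?T → r2=0x98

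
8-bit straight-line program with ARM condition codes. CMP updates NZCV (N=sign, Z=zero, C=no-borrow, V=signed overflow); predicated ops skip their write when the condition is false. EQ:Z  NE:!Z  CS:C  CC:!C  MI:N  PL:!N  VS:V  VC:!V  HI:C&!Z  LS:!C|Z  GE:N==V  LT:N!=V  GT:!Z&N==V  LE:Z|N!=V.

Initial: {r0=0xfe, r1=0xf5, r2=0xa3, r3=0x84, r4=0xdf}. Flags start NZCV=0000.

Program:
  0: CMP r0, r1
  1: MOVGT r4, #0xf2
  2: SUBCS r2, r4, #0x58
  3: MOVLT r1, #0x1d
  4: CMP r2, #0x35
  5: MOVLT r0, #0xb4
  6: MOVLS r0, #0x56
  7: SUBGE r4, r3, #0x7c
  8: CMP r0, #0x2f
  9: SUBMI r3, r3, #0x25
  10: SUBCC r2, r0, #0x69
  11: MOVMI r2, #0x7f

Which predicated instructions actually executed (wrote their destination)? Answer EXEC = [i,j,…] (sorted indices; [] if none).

[0] flags=0010 → (cmp)
[1] flags=0010 GT?T → r4=0xf2
[2] flags=0010 CS?T → r2=0x9a
[3] flags=0010 LT?F → skip
[4] flags=0011 → (cmp)
[5] flags=0011 LT?T → r0=0xb4
[6] flags=0011 LS?F → skip
[7] flags=0011 GE?F → skip
[8] flags=1010 → (cmp)
[9] flags=1010 MI?T → r3=0x5f
[10] flags=1010 CC?F → skip
[11] flags=1010 MI?T → r2=0x7f

EXEC = [1,2,5,9,11]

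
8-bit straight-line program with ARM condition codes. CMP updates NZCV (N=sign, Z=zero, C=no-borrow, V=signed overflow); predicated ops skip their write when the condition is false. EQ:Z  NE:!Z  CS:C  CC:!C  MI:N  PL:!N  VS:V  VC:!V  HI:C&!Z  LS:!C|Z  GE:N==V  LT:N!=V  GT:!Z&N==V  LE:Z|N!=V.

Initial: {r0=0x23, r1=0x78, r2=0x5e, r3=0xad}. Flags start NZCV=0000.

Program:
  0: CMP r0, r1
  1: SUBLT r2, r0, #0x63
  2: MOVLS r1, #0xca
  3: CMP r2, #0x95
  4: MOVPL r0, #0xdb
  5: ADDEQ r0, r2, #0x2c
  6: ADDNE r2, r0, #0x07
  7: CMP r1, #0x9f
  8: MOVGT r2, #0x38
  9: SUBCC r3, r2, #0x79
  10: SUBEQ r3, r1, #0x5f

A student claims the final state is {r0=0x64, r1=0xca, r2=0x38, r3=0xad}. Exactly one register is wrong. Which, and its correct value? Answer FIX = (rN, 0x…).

FIX = (r0, 0xdb)

[0] flags=1000 → (cmp)
[1] flags=1000 LT?T → r2=0xc0
[2] flags=1000 LS?T → r1=0xca
[3] flags=0010 → (cmp)
[4] flags=0010 PL?T → r0=0xdb
[5] flags=0010 EQ?F → skip
[6] flags=0010 NE?T → r2=0xe2
[7] flags=0010 → (cmp)
[8] flags=0010 GT?T → r2=0x38
[9] flags=0010 CC?F → skip
[10] flags=0010 EQ?F → skip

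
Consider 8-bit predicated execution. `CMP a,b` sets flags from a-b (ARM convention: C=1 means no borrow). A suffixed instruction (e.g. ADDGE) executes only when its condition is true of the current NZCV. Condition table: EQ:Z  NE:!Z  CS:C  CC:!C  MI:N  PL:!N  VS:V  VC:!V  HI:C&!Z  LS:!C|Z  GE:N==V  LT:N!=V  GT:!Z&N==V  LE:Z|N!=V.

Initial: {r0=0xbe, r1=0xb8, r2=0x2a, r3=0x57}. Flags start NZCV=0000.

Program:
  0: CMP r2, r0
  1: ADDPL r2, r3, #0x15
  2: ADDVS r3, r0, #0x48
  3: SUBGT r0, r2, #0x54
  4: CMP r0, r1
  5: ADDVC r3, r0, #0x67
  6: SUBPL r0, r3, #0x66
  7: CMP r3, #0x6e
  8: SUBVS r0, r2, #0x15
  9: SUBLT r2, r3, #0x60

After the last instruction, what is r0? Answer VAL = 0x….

VAL = 0x19

0: ✓ CMP  NZCV=0000
1: ✓ ADDPL  r2←0x6c
2: · ADDVS
3: ✓ SUBGT  r0←0x18
4: ✓ CMP  NZCV=0000
5: ✓ ADDVC  r3←0x7f
6: ✓ SUBPL  r0←0x19
7: ✓ CMP  NZCV=0010
8: · SUBVS
9: · SUBLT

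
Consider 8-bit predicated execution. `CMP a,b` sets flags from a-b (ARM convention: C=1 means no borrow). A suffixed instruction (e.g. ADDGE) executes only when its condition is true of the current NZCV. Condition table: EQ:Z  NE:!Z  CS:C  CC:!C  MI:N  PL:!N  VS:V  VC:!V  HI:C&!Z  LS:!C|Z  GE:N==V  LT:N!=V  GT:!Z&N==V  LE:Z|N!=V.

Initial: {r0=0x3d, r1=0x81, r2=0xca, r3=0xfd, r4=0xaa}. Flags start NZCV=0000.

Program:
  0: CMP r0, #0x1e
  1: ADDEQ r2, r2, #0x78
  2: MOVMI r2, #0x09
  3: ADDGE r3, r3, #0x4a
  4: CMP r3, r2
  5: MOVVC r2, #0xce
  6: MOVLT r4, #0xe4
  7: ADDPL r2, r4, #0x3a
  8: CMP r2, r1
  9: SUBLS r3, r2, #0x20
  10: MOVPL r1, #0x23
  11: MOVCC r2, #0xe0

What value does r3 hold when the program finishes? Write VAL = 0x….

VAL = 0x47

0: ✓ CMP  NZCV=0010
1: · ADDEQ
2: · MOVMI
3: ✓ ADDGE  r3←0x47
4: ✓ CMP  NZCV=0000
5: ✓ MOVVC  r2←0xce
6: · MOVLT
7: ✓ ADDPL  r2←0xe4
8: ✓ CMP  NZCV=0010
9: · SUBLS
10: ✓ MOVPL  r1←0x23
11: · MOVCC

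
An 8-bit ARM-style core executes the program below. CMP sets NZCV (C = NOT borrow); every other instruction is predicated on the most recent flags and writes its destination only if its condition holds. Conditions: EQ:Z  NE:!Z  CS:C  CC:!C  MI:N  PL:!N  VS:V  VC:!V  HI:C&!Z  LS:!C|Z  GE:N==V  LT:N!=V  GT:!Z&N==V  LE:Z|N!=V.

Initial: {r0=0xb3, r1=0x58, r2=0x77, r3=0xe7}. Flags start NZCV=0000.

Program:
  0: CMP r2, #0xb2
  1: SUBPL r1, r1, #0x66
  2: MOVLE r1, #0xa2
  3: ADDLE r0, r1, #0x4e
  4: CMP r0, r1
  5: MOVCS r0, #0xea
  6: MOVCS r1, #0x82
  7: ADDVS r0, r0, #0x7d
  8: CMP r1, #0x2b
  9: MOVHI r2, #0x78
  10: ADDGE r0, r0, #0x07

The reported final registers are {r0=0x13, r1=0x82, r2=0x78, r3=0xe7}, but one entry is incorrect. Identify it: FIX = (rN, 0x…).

FIX = (r0, 0x67)

0: ✓ CMP  NZCV=1001
1: · SUBPL
2: · MOVLE
3: · ADDLE
4: ✓ CMP  NZCV=0011
5: ✓ MOVCS  r0←0xea
6: ✓ MOVCS  r1←0x82
7: ✓ ADDVS  r0←0x67
8: ✓ CMP  NZCV=0011
9: ✓ MOVHI  r2←0x78
10: · ADDGE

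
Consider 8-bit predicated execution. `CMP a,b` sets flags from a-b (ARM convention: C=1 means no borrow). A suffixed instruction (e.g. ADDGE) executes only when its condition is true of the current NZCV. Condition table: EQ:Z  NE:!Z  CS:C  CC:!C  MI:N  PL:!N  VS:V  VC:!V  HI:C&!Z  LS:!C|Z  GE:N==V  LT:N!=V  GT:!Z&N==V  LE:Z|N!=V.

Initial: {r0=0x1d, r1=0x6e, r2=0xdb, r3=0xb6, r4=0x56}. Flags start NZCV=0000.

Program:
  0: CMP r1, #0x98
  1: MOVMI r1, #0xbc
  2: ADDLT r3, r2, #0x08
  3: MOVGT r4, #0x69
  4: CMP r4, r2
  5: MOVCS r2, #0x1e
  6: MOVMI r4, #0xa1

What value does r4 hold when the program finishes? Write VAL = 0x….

0: ✓ CMP  NZCV=1001
1: ✓ MOVMI  r1←0xbc
2: · ADDLT
3: ✓ MOVGT  r4←0x69
4: ✓ CMP  NZCV=1001
5: · MOVCS
6: ✓ MOVMI  r4←0xa1

VAL = 0xa1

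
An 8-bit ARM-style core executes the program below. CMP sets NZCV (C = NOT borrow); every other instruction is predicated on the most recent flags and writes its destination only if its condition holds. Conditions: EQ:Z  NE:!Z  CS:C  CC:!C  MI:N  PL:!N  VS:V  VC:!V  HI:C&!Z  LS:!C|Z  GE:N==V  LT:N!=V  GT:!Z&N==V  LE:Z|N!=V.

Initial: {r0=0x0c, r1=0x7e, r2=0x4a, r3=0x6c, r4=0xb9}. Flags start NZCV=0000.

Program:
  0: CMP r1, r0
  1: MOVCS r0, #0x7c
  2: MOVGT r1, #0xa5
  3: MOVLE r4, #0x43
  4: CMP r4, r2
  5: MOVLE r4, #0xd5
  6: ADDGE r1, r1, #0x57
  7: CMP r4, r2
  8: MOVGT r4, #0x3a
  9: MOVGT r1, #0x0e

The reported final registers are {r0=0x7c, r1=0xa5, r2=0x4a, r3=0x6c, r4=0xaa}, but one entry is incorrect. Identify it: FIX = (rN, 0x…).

[0] flags=0010 → (cmp)
[1] flags=0010 CS?T → r0=0x7c
[2] flags=0010 GT?T → r1=0xa5
[3] flags=0010 LE?F → skip
[4] flags=0011 → (cmp)
[5] flags=0011 LE?T → r4=0xd5
[6] flags=0011 GE?F → skip
[7] flags=1010 → (cmp)
[8] flags=1010 GT?F → skip
[9] flags=1010 GT?F → skip

FIX = (r4, 0xd5)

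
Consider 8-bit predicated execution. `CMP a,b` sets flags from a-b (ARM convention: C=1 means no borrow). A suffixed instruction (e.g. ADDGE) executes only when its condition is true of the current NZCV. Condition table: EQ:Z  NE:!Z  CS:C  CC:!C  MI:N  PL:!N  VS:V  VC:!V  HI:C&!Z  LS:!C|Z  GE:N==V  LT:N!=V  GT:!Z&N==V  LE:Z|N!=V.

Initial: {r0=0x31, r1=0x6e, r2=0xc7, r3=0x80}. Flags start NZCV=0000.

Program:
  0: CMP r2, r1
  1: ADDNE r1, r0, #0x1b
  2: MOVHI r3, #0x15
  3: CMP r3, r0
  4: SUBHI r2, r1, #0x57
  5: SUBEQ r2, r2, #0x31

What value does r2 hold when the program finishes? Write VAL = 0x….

[0] flags=0011 → (cmp)
[1] flags=0011 NE?T → r1=0x4c
[2] flags=0011 HI?T → r3=0x15
[3] flags=1000 → (cmp)
[4] flags=1000 HI?F → skip
[5] flags=1000 EQ?F → skip

VAL = 0xc7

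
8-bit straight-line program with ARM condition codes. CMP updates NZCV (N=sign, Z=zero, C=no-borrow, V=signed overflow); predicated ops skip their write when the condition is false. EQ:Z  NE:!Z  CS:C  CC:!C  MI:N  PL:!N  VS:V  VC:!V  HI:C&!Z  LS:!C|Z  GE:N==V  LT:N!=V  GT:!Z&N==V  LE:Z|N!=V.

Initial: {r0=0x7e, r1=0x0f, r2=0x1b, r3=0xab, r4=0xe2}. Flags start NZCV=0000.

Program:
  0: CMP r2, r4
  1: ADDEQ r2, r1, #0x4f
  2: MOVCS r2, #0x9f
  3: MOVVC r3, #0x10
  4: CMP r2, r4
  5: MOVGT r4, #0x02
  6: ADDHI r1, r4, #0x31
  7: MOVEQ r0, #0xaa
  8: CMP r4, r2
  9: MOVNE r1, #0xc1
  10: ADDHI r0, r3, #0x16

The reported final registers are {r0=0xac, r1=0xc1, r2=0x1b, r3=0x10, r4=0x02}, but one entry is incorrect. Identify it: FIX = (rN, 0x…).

[0] flags=0000 → (cmp)
[1] flags=0000 EQ?F → skip
[2] flags=0000 CS?F → skip
[3] flags=0000 VC?T → r3=0x10
[4] flags=0000 → (cmp)
[5] flags=0000 GT?T → r4=0x02
[6] flags=0000 HI?F → skip
[7] flags=0000 EQ?F → skip
[8] flags=1000 → (cmp)
[9] flags=1000 NE?T → r1=0xc1
[10] flags=1000 HI?F → skip

FIX = (r0, 0x7e)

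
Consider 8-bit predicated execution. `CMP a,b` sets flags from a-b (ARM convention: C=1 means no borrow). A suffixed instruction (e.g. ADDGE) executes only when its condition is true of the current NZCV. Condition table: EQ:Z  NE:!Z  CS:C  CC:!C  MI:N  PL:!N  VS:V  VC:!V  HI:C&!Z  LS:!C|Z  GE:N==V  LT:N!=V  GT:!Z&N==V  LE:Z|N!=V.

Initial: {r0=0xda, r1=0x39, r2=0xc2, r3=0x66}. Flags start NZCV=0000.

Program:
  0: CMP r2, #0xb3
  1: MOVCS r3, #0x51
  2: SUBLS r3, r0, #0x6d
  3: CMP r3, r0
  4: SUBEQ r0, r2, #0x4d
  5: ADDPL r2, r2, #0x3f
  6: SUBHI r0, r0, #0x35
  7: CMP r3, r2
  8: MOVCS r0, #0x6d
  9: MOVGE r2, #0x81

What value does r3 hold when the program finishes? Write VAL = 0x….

0: ✓ CMP  NZCV=0010
1: ✓ MOVCS  r3←0x51
2: · SUBLS
3: ✓ CMP  NZCV=0000
4: · SUBEQ
5: ✓ ADDPL  r2←0x01
6: · SUBHI
7: ✓ CMP  NZCV=0010
8: ✓ MOVCS  r0←0x6d
9: ✓ MOVGE  r2←0x81

VAL = 0x51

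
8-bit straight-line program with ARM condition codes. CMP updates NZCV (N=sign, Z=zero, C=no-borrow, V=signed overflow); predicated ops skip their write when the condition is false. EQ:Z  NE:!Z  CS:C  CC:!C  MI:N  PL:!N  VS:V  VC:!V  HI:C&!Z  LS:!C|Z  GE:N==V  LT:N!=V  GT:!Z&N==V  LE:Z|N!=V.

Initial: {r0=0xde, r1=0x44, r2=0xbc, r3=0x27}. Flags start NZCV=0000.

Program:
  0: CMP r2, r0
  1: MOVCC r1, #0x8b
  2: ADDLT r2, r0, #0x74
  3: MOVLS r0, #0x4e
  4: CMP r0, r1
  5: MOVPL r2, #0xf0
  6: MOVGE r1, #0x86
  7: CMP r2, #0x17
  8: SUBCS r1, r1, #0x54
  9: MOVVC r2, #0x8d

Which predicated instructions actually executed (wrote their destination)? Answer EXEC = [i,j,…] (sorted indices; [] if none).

[0] flags=1000 → (cmp)
[1] flags=1000 CC?T → r1=0x8b
[2] flags=1000 LT?T → r2=0x52
[3] flags=1000 LS?T → r0=0x4e
[4] flags=1001 → (cmp)
[5] flags=1001 PL?F → skip
[6] flags=1001 GE?T → r1=0x86
[7] flags=0010 → (cmp)
[8] flags=0010 CS?T → r1=0x32
[9] flags=0010 VC?T → r2=0x8d

EXEC = [1,2,3,6,8,9]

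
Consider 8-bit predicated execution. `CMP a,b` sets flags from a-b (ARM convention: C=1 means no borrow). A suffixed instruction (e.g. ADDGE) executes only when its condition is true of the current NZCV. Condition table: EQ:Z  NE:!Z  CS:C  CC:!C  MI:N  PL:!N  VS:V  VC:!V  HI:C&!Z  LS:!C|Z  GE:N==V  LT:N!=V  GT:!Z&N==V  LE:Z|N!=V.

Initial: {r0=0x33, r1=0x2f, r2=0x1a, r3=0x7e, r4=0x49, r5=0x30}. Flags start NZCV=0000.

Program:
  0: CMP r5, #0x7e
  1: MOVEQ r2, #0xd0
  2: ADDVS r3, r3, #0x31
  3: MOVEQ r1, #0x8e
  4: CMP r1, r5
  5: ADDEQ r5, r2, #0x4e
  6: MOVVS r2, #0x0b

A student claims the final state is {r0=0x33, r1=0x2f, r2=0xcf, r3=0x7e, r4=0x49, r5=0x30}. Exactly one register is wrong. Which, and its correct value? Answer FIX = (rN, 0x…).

FIX = (r2, 0x1a)

0: ✓ CMP  NZCV=1000
1: · MOVEQ
2: · ADDVS
3: · MOVEQ
4: ✓ CMP  NZCV=1000
5: · ADDEQ
6: · MOVVS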